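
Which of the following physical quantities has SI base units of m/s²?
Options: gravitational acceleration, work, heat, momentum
Checking the SI base units of each option:
  gravitational acceleration (g = GM/r²): m/s²  ✓ matches
  work (W = Fd): kg·m²/s²  ✗
  heat (Q = mcΔT): kg·m²/s²  ✗
  momentum (p = mv): kg·m/s  ✗

Only gravitational acceleration has units m/s².

Answer: gravitational acceleration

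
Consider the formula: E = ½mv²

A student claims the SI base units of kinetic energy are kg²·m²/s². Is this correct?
Units of each symbol in E = ½mv²:
  m (mass): kg
  v (speed): m/s  → to the power 2, contributes m²/s²
  The factor ½ is dimensionless.

Multiplying the contributions: [kg] · [m²/s²]
Adding exponents of each base unit: kg: 1, m: 2, s: -2
SI base units of kinetic energy: kg·m²/s²

The claimed units kg²·m²/s² (exponents kg: 2, m: 2, s: -2) do not match the derived units kg·m²/s² (exponents kg: 1, m: 2, s: -2), so the claim is incorrect.

Answer: No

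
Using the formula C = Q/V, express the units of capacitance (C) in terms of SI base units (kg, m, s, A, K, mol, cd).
Units of each symbol in C = Q/V:
  Q (charge, in coulombs): s·A
  V (voltage, in volts): kg·m²/(s³·A)  → in the denominator, contributes s³·A/(kg·m²)

Multiplying the contributions: [s·A] · [s³·A/(kg·m²)]
Adding exponents of each base unit: kg: -1, m: -2, s: 4, A: 2
SI base units of capacitance: s⁴·A²/(kg·m²)

Answer: s⁴·A²/(kg·m²)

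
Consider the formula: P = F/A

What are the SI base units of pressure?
Units of each symbol in P = F/A:
  F (force): kg·m/s²
  A (area): m²  → in the denominator, contributes 1/m²

Multiplying the contributions: [kg·m/s²] · [1/m²]
Adding exponents of each base unit: kg: 1, m: -1, s: -2
SI base units of pressure: kg/(m·s²)

Answer: kg/(m·s²)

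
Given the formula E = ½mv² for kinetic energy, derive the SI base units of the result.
Units of each symbol in E = ½mv²:
  m (mass): kg
  v (speed): m/s  → to the power 2, contributes m²/s²
  The factor ½ is dimensionless.

Multiplying the contributions: [kg] · [m²/s²]
Adding exponents of each base unit: kg: 1, m: 2, s: -2
SI base units of kinetic energy: kg·m²/s²

Answer: kg·m²/s²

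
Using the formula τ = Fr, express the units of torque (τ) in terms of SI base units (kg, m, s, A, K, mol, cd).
Units of each symbol in τ = Fr:
  F (force): kg·m/s²
  r (lever arm): m

Multiplying the contributions: [kg·m/s²] · [m]
Adding exponents of each base unit: kg: 1, m: 2, s: -2
SI base units of torque: kg·m²/s²

Answer: kg·m²/s²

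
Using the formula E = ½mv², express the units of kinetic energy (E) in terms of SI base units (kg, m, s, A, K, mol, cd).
Units of each symbol in E = ½mv²:
  m (mass): kg
  v (speed): m/s  → to the power 2, contributes m²/s²
  The factor ½ is dimensionless.

Multiplying the contributions: [kg] · [m²/s²]
Adding exponents of each base unit: kg: 1, m: 2, s: -2
SI base units of kinetic energy: kg·m²/s²

Answer: kg·m²/s²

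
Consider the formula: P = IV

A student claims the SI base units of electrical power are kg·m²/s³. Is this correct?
Units of each symbol in P = IV:
  I (current): A
  V (voltage, in volts): kg·m²/(s³·A)

Multiplying the contributions: [A] · [kg·m²/(s³·A)]
Adding exponents of each base unit: kg: 1, m: 2, s: -3
SI base units of electrical power: kg·m²/s³

The claimed units kg·m²/s³ match the derived units, so the claim is correct.

Answer: Yes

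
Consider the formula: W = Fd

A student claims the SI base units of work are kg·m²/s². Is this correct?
Units of each symbol in W = Fd:
  F (force): kg·m/s²
  d (displacement): m

Multiplying the contributions: [kg·m/s²] · [m]
Adding exponents of each base unit: kg: 1, m: 2, s: -2
SI base units of work: kg·m²/s²

The claimed units kg·m²/s² match the derived units, so the claim is correct.

Answer: Yes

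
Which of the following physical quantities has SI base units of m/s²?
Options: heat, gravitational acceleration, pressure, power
Checking the SI base units of each option:
  heat (Q = mcΔT): kg·m²/s²  ✗
  gravitational acceleration (g = GM/r²): m/s²  ✓ matches
  pressure (P = F/A): kg/(m·s²)  ✗
  power (P = W/t): kg·m²/s³  ✗

Only gravitational acceleration has units m/s².

Answer: gravitational acceleration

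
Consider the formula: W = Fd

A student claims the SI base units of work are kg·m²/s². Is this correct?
Units of each symbol in W = Fd:
  F (force): kg·m/s²
  d (displacement): m

Multiplying the contributions: [kg·m/s²] · [m]
Adding exponents of each base unit: kg: 1, m: 2, s: -2
SI base units of work: kg·m²/s²

The claimed units kg·m²/s² match the derived units, so the claim is correct.

Answer: Yes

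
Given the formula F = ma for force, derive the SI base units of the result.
Units of each symbol in F = ma:
  m (mass): kg
  a (acceleration): m/s²

Multiplying the contributions: [kg] · [m/s²]
Adding exponents of each base unit: kg: 1, m: 1, s: -2
SI base units of force: kg·m/s²

Answer: kg·m/s²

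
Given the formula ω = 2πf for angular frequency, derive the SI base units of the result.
Units of each symbol in ω = 2πf:
  f (frequency): 1/s
  The factor 2π is dimensionless.

Multiplying the contributions: [1/s]
Adding exponents of each base unit: s: -1
SI base units of angular frequency: 1/s

Answer: 1/s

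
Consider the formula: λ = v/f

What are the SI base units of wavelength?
Units of each symbol in λ = v/f:
  v (wave speed): m/s
  f (frequency): 1/s  → in the denominator, contributes s

Multiplying the contributions: [m/s] · [s]
Adding exponents of each base unit: m: 1
SI base units of wavelength: m

Answer: m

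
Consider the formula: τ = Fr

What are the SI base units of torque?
Units of each symbol in τ = Fr:
  F (force): kg·m/s²
  r (lever arm): m

Multiplying the contributions: [kg·m/s²] · [m]
Adding exponents of each base unit: kg: 1, m: 2, s: -2
SI base units of torque: kg·m²/s²

Answer: kg·m²/s²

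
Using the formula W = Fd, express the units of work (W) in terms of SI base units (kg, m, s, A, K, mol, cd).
Units of each symbol in W = Fd:
  F (force): kg·m/s²
  d (displacement): m

Multiplying the contributions: [kg·m/s²] · [m]
Adding exponents of each base unit: kg: 1, m: 2, s: -2
SI base units of work: kg·m²/s²

Answer: kg·m²/s²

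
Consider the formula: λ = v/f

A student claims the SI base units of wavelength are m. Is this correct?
Units of each symbol in λ = v/f:
  v (wave speed): m/s
  f (frequency): 1/s  → in the denominator, contributes s

Multiplying the contributions: [m/s] · [s]
Adding exponents of each base unit: m: 1
SI base units of wavelength: m

The claimed units m match the derived units, so the claim is correct.

Answer: Yes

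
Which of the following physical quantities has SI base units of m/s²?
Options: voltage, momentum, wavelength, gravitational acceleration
Checking the SI base units of each option:
  voltage (V = IR): kg·m²/(s³·A)  ✗
  momentum (p = mv): kg·m/s  ✗
  wavelength (λ = v/f): m  ✗
  gravitational acceleration (g = GM/r²): m/s²  ✓ matches

Only gravitational acceleration has units m/s².

Answer: gravitational acceleration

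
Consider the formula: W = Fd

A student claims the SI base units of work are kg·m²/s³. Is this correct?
Units of each symbol in W = Fd:
  F (force): kg·m/s²
  d (displacement): m

Multiplying the contributions: [kg·m/s²] · [m]
Adding exponents of each base unit: kg: 1, m: 2, s: -2
SI base units of work: kg·m²/s²

The claimed units kg·m²/s³ (exponents kg: 1, m: 2, s: -3) do not match the derived units kg·m²/s² (exponents kg: 1, m: 2, s: -2), so the claim is incorrect.

Answer: No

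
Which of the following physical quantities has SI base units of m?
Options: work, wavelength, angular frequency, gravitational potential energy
Checking the SI base units of each option:
  work (W = Fd): kg·m²/s²  ✗
  wavelength (λ = v/f): m  ✓ matches
  angular frequency (ω = 2πf): 1/s  ✗
  gravitational potential energy (U = -GMm/r): kg·m²/s²  ✗

Only wavelength has units m.

Answer: wavelength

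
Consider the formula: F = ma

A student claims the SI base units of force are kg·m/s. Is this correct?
Units of each symbol in F = ma:
  m (mass): kg
  a (acceleration): m/s²

Multiplying the contributions: [kg] · [m/s²]
Adding exponents of each base unit: kg: 1, m: 1, s: -2
SI base units of force: kg·m/s²

The claimed units kg·m/s (exponents kg: 1, m: 1, s: -1) do not match the derived units kg·m/s² (exponents kg: 1, m: 1, s: -2), so the claim is incorrect.

Answer: No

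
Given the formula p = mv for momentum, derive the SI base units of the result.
Units of each symbol in p = mv:
  m (mass): kg
  v (velocity): m/s

Multiplying the contributions: [kg] · [m/s]
Adding exponents of each base unit: kg: 1, m: 1, s: -1
SI base units of momentum: kg·m/s

Answer: kg·m/s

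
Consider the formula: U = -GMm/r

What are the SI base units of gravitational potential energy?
Units of each symbol in U = -GMm/r:
  G (gravitational constant): m³/(kg·s²)
  M (mass): kg
  m (mass): kg
  r (distance): m  → in the denominator, contributes 1/m
  The minus sign does not affect the units.

Multiplying the contributions: [m³/(kg·s²)] · [kg] · [kg] · [1/m]
Adding exponents of each base unit: kg: 1, m: 2, s: -2
SI base units of gravitational potential energy: kg·m²/s²

Answer: kg·m²/s²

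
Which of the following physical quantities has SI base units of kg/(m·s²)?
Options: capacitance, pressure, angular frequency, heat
Checking the SI base units of each option:
  capacitance (C = Q/V): s⁴·A²/(kg·m²)  ✗
  pressure (P = F/A): kg/(m·s²)  ✓ matches
  angular frequency (ω = 2πf): 1/s  ✗
  heat (Q = mcΔT): kg·m²/s²  ✗

Only pressure has units kg/(m·s²).

Answer: pressure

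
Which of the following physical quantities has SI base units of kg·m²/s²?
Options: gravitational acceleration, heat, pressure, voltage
Checking the SI base units of each option:
  gravitational acceleration (g = GM/r²): m/s²  ✗
  heat (Q = mcΔT): kg·m²/s²  ✓ matches
  pressure (P = F/A): kg/(m·s²)  ✗
  voltage (V = IR): kg·m²/(s³·A)  ✗

Only heat has units kg·m²/s².

Answer: heat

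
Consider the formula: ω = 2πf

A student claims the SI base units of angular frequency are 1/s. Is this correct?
Units of each symbol in ω = 2πf:
  f (frequency): 1/s
  The factor 2π is dimensionless.

Multiplying the contributions: [1/s]
Adding exponents of each base unit: s: -1
SI base units of angular frequency: 1/s

The claimed units 1/s match the derived units, so the claim is correct.

Answer: Yes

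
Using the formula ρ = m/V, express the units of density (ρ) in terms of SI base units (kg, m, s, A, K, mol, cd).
Units of each symbol in ρ = m/V:
  m (mass): kg
  V (volume): m³  → in the denominator, contributes 1/m³

Multiplying the contributions: [kg] · [1/m³]
Adding exponents of each base unit: kg: 1, m: -3
SI base units of density: kg/m³

Answer: kg/m³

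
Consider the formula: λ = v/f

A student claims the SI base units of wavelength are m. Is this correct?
Units of each symbol in λ = v/f:
  v (wave speed): m/s
  f (frequency): 1/s  → in the denominator, contributes s

Multiplying the contributions: [m/s] · [s]
Adding exponents of each base unit: m: 1
SI base units of wavelength: m

The claimed units m match the derived units, so the claim is correct.

Answer: Yes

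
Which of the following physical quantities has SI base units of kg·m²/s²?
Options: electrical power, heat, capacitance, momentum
Checking the SI base units of each option:
  electrical power (P = IV): kg·m²/s³  ✗
  heat (Q = mcΔT): kg·m²/s²  ✓ matches
  capacitance (C = Q/V): s⁴·A²/(kg·m²)  ✗
  momentum (p = mv): kg·m/s  ✗

Only heat has units kg·m²/s².

Answer: heat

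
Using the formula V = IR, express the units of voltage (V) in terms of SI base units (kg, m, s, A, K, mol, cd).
Units of each symbol in V = IR:
  I (current): A
  R (resistance, in ohms): kg·m²/(s³·A²)

Multiplying the contributions: [A] · [kg·m²/(s³·A²)]
Adding exponents of each base unit: kg: 1, m: 2, s: -3, A: -1
SI base units of voltage: kg·m²/(s³·A)

Answer: kg·m²/(s³·A)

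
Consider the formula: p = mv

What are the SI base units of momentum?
Units of each symbol in p = mv:
  m (mass): kg
  v (velocity): m/s

Multiplying the contributions: [kg] · [m/s]
Adding exponents of each base unit: kg: 1, m: 1, s: -1
SI base units of momentum: kg·m/s

Answer: kg·m/s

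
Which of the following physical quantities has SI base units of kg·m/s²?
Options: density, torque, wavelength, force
Checking the SI base units of each option:
  density (ρ = m/V): kg/m³  ✗
  torque (τ = Fr): kg·m²/s²  ✗
  wavelength (λ = v/f): m  ✗
  force (F = ma): kg·m/s²  ✓ matches

Only force has units kg·m/s².

Answer: force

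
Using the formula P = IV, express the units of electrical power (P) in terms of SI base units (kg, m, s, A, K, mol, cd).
Units of each symbol in P = IV:
  I (current): A
  V (voltage, in volts): kg·m²/(s³·A)

Multiplying the contributions: [A] · [kg·m²/(s³·A)]
Adding exponents of each base unit: kg: 1, m: 2, s: -3
SI base units of electrical power: kg·m²/s³

Answer: kg·m²/s³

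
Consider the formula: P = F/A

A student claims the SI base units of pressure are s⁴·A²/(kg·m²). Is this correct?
Units of each symbol in P = F/A:
  F (force): kg·m/s²
  A (area): m²  → in the denominator, contributes 1/m²

Multiplying the contributions: [kg·m/s²] · [1/m²]
Adding exponents of each base unit: kg: 1, m: -1, s: -2
SI base units of pressure: kg/(m·s²)

The claimed units s⁴·A²/(kg·m²) (exponents kg: -1, m: -2, s: 4, A: 2) do not match the derived units kg/(m·s²) (exponents kg: 1, m: -1, s: -2), so the claim is incorrect.

Answer: No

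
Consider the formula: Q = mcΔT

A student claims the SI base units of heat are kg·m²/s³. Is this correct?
Units of each symbol in Q = mcΔT:
  m (mass): kg
  c (specific heat capacity, in J/(kg·K)): m²/(s²·K)
  ΔT (temperature change): K

Multiplying the contributions: [kg] · [m²/(s²·K)] · [K]
Adding exponents of each base unit: kg: 1, m: 2, s: -2
SI base units of heat: kg·m²/s²

The claimed units kg·m²/s³ (exponents kg: 1, m: 2, s: -3) do not match the derived units kg·m²/s² (exponents kg: 1, m: 2, s: -2), so the claim is incorrect.

Answer: No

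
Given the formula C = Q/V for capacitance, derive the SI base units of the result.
Units of each symbol in C = Q/V:
  Q (charge, in coulombs): s·A
  V (voltage, in volts): kg·m²/(s³·A)  → in the denominator, contributes s³·A/(kg·m²)

Multiplying the contributions: [s·A] · [s³·A/(kg·m²)]
Adding exponents of each base unit: kg: -1, m: -2, s: 4, A: 2
SI base units of capacitance: s⁴·A²/(kg·m²)

Answer: s⁴·A²/(kg·m²)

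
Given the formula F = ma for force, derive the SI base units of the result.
Units of each symbol in F = ma:
  m (mass): kg
  a (acceleration): m/s²

Multiplying the contributions: [kg] · [m/s²]
Adding exponents of each base unit: kg: 1, m: 1, s: -2
SI base units of force: kg·m/s²

Answer: kg·m/s²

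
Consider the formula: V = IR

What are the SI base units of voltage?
Units of each symbol in V = IR:
  I (current): A
  R (resistance, in ohms): kg·m²/(s³·A²)

Multiplying the contributions: [A] · [kg·m²/(s³·A²)]
Adding exponents of each base unit: kg: 1, m: 2, s: -3, A: -1
SI base units of voltage: kg·m²/(s³·A)

Answer: kg·m²/(s³·A)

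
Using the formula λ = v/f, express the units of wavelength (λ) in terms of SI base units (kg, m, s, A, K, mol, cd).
Units of each symbol in λ = v/f:
  v (wave speed): m/s
  f (frequency): 1/s  → in the denominator, contributes s

Multiplying the contributions: [m/s] · [s]
Adding exponents of each base unit: m: 1
SI base units of wavelength: m

Answer: m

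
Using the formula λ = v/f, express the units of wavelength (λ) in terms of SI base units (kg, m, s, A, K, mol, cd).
Units of each symbol in λ = v/f:
  v (wave speed): m/s
  f (frequency): 1/s  → in the denominator, contributes s

Multiplying the contributions: [m/s] · [s]
Adding exponents of each base unit: m: 1
SI base units of wavelength: m

Answer: m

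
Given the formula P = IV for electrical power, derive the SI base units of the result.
Units of each symbol in P = IV:
  I (current): A
  V (voltage, in volts): kg·m²/(s³·A)

Multiplying the contributions: [A] · [kg·m²/(s³·A)]
Adding exponents of each base unit: kg: 1, m: 2, s: -3
SI base units of electrical power: kg·m²/s³

Answer: kg·m²/s³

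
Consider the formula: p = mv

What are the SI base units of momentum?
Units of each symbol in p = mv:
  m (mass): kg
  v (velocity): m/s

Multiplying the contributions: [kg] · [m/s]
Adding exponents of each base unit: kg: 1, m: 1, s: -1
SI base units of momentum: kg·m/s

Answer: kg·m/s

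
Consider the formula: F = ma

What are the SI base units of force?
Units of each symbol in F = ma:
  m (mass): kg
  a (acceleration): m/s²

Multiplying the contributions: [kg] · [m/s²]
Adding exponents of each base unit: kg: 1, m: 1, s: -2
SI base units of force: kg·m/s²

Answer: kg·m/s²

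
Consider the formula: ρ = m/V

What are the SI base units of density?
Units of each symbol in ρ = m/V:
  m (mass): kg
  V (volume): m³  → in the denominator, contributes 1/m³

Multiplying the contributions: [kg] · [1/m³]
Adding exponents of each base unit: kg: 1, m: -3
SI base units of density: kg/m³

Answer: kg/m³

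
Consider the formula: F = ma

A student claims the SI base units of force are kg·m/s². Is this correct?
Units of each symbol in F = ma:
  m (mass): kg
  a (acceleration): m/s²

Multiplying the contributions: [kg] · [m/s²]
Adding exponents of each base unit: kg: 1, m: 1, s: -2
SI base units of force: kg·m/s²

The claimed units kg·m/s² match the derived units, so the claim is correct.

Answer: Yes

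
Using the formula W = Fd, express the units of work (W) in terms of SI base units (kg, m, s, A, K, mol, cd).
Units of each symbol in W = Fd:
  F (force): kg·m/s²
  d (displacement): m

Multiplying the contributions: [kg·m/s²] · [m]
Adding exponents of each base unit: kg: 1, m: 2, s: -2
SI base units of work: kg·m²/s²

Answer: kg·m²/s²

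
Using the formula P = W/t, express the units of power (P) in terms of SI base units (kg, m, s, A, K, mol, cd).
Units of each symbol in P = W/t:
  W (work): kg·m²/s²
  t (time): s  → in the denominator, contributes 1/s

Multiplying the contributions: [kg·m²/s²] · [1/s]
Adding exponents of each base unit: kg: 1, m: 2, s: -3
SI base units of power: kg·m²/s³

Answer: kg·m²/s³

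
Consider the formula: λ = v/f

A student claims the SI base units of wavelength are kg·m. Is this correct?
Units of each symbol in λ = v/f:
  v (wave speed): m/s
  f (frequency): 1/s  → in the denominator, contributes s

Multiplying the contributions: [m/s] · [s]
Adding exponents of each base unit: m: 1
SI base units of wavelength: m

The claimed units kg·m (exponents kg: 1, m: 1) do not match the derived units m (exponents m: 1), so the claim is incorrect.

Answer: No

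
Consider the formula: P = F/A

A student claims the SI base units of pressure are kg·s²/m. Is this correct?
Units of each symbol in P = F/A:
  F (force): kg·m/s²
  A (area): m²  → in the denominator, contributes 1/m²

Multiplying the contributions: [kg·m/s²] · [1/m²]
Adding exponents of each base unit: kg: 1, m: -1, s: -2
SI base units of pressure: kg/(m·s²)

The claimed units kg·s²/m (exponents kg: 1, m: -1, s: 2) do not match the derived units kg/(m·s²) (exponents kg: 1, m: -1, s: -2), so the claim is incorrect.

Answer: No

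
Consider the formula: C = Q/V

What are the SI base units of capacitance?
Units of each symbol in C = Q/V:
  Q (charge, in coulombs): s·A
  V (voltage, in volts): kg·m²/(s³·A)  → in the denominator, contributes s³·A/(kg·m²)

Multiplying the contributions: [s·A] · [s³·A/(kg·m²)]
Adding exponents of each base unit: kg: -1, m: -2, s: 4, A: 2
SI base units of capacitance: s⁴·A²/(kg·m²)

Answer: s⁴·A²/(kg·m²)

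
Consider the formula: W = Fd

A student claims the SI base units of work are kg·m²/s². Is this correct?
Units of each symbol in W = Fd:
  F (force): kg·m/s²
  d (displacement): m

Multiplying the contributions: [kg·m/s²] · [m]
Adding exponents of each base unit: kg: 1, m: 2, s: -2
SI base units of work: kg·m²/s²

The claimed units kg·m²/s² match the derived units, so the claim is correct.

Answer: Yes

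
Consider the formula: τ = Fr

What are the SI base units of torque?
Units of each symbol in τ = Fr:
  F (force): kg·m/s²
  r (lever arm): m

Multiplying the contributions: [kg·m/s²] · [m]
Adding exponents of each base unit: kg: 1, m: 2, s: -2
SI base units of torque: kg·m²/s²

Answer: kg·m²/s²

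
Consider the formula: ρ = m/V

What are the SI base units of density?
Units of each symbol in ρ = m/V:
  m (mass): kg
  V (volume): m³  → in the denominator, contributes 1/m³

Multiplying the contributions: [kg] · [1/m³]
Adding exponents of each base unit: kg: 1, m: -3
SI base units of density: kg/m³

Answer: kg/m³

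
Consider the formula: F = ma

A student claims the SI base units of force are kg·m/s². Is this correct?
Units of each symbol in F = ma:
  m (mass): kg
  a (acceleration): m/s²

Multiplying the contributions: [kg] · [m/s²]
Adding exponents of each base unit: kg: 1, m: 1, s: -2
SI base units of force: kg·m/s²

The claimed units kg·m/s² match the derived units, so the claim is correct.

Answer: Yes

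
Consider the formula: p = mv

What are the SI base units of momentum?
Units of each symbol in p = mv:
  m (mass): kg
  v (velocity): m/s

Multiplying the contributions: [kg] · [m/s]
Adding exponents of each base unit: kg: 1, m: 1, s: -1
SI base units of momentum: kg·m/s

Answer: kg·m/s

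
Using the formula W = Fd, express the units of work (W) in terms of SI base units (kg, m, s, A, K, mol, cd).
Units of each symbol in W = Fd:
  F (force): kg·m/s²
  d (displacement): m

Multiplying the contributions: [kg·m/s²] · [m]
Adding exponents of each base unit: kg: 1, m: 2, s: -2
SI base units of work: kg·m²/s²

Answer: kg·m²/s²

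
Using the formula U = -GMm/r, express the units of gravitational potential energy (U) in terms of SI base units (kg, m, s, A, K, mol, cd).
Units of each symbol in U = -GMm/r:
  G (gravitational constant): m³/(kg·s²)
  M (mass): kg
  m (mass): kg
  r (distance): m  → in the denominator, contributes 1/m
  The minus sign does not affect the units.

Multiplying the contributions: [m³/(kg·s²)] · [kg] · [kg] · [1/m]
Adding exponents of each base unit: kg: 1, m: 2, s: -2
SI base units of gravitational potential energy: kg·m²/s²

Answer: kg·m²/s²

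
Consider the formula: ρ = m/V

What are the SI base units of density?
Units of each symbol in ρ = m/V:
  m (mass): kg
  V (volume): m³  → in the denominator, contributes 1/m³

Multiplying the contributions: [kg] · [1/m³]
Adding exponents of each base unit: kg: 1, m: -3
SI base units of density: kg/m³

Answer: kg/m³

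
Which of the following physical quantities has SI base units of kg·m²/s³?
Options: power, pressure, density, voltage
Checking the SI base units of each option:
  power (P = W/t): kg·m²/s³  ✓ matches
  pressure (P = F/A): kg/(m·s²)  ✗
  density (ρ = m/V): kg/m³  ✗
  voltage (V = IR): kg·m²/(s³·A)  ✗

Only power has units kg·m²/s³.

Answer: power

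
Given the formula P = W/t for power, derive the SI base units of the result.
Units of each symbol in P = W/t:
  W (work): kg·m²/s²
  t (time): s  → in the denominator, contributes 1/s

Multiplying the contributions: [kg·m²/s²] · [1/s]
Adding exponents of each base unit: kg: 1, m: 2, s: -3
SI base units of power: kg·m²/s³

Answer: kg·m²/s³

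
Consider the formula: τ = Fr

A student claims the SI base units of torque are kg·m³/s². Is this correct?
Units of each symbol in τ = Fr:
  F (force): kg·m/s²
  r (lever arm): m

Multiplying the contributions: [kg·m/s²] · [m]
Adding exponents of each base unit: kg: 1, m: 2, s: -2
SI base units of torque: kg·m²/s²

The claimed units kg·m³/s² (exponents kg: 1, m: 3, s: -2) do not match the derived units kg·m²/s² (exponents kg: 1, m: 2, s: -2), so the claim is incorrect.

Answer: No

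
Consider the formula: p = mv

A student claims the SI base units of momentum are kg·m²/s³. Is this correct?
Units of each symbol in p = mv:
  m (mass): kg
  v (velocity): m/s

Multiplying the contributions: [kg] · [m/s]
Adding exponents of each base unit: kg: 1, m: 1, s: -1
SI base units of momentum: kg·m/s

The claimed units kg·m²/s³ (exponents kg: 1, m: 2, s: -3) do not match the derived units kg·m/s (exponents kg: 1, m: 1, s: -1), so the claim is incorrect.

Answer: No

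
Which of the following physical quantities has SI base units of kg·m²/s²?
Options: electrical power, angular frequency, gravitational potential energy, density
Checking the SI base units of each option:
  electrical power (P = IV): kg·m²/s³  ✗
  angular frequency (ω = 2πf): 1/s  ✗
  gravitational potential energy (U = -GMm/r): kg·m²/s²  ✓ matches
  density (ρ = m/V): kg/m³  ✗

Only gravitational potential energy has units kg·m²/s².

Answer: gravitational potential energy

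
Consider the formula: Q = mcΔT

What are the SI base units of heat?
Units of each symbol in Q = mcΔT:
  m (mass): kg
  c (specific heat capacity, in J/(kg·K)): m²/(s²·K)
  ΔT (temperature change): K

Multiplying the contributions: [kg] · [m²/(s²·K)] · [K]
Adding exponents of each base unit: kg: 1, m: 2, s: -2
SI base units of heat: kg·m²/s²

Answer: kg·m²/s²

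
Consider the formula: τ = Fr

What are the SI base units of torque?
Units of each symbol in τ = Fr:
  F (force): kg·m/s²
  r (lever arm): m

Multiplying the contributions: [kg·m/s²] · [m]
Adding exponents of each base unit: kg: 1, m: 2, s: -2
SI base units of torque: kg·m²/s²

Answer: kg·m²/s²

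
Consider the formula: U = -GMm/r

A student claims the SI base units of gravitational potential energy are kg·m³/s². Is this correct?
Units of each symbol in U = -GMm/r:
  G (gravitational constant): m³/(kg·s²)
  M (mass): kg
  m (mass): kg
  r (distance): m  → in the denominator, contributes 1/m
  The minus sign does not affect the units.

Multiplying the contributions: [m³/(kg·s²)] · [kg] · [kg] · [1/m]
Adding exponents of each base unit: kg: 1, m: 2, s: -2
SI base units of gravitational potential energy: kg·m²/s²

The claimed units kg·m³/s² (exponents kg: 1, m: 3, s: -2) do not match the derived units kg·m²/s² (exponents kg: 1, m: 2, s: -2), so the claim is incorrect.

Answer: No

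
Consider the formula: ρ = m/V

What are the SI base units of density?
Units of each symbol in ρ = m/V:
  m (mass): kg
  V (volume): m³  → in the denominator, contributes 1/m³

Multiplying the contributions: [kg] · [1/m³]
Adding exponents of each base unit: kg: 1, m: -3
SI base units of density: kg/m³

Answer: kg/m³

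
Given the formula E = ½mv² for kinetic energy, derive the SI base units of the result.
Units of each symbol in E = ½mv²:
  m (mass): kg
  v (speed): m/s  → to the power 2, contributes m²/s²
  The factor ½ is dimensionless.

Multiplying the contributions: [kg] · [m²/s²]
Adding exponents of each base unit: kg: 1, m: 2, s: -2
SI base units of kinetic energy: kg·m²/s²

Answer: kg·m²/s²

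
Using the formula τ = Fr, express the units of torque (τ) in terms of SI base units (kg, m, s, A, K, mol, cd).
Units of each symbol in τ = Fr:
  F (force): kg·m/s²
  r (lever arm): m

Multiplying the contributions: [kg·m/s²] · [m]
Adding exponents of each base unit: kg: 1, m: 2, s: -2
SI base units of torque: kg·m²/s²

Answer: kg·m²/s²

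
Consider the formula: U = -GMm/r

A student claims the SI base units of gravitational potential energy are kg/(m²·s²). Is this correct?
Units of each symbol in U = -GMm/r:
  G (gravitational constant): m³/(kg·s²)
  M (mass): kg
  m (mass): kg
  r (distance): m  → in the denominator, contributes 1/m
  The minus sign does not affect the units.

Multiplying the contributions: [m³/(kg·s²)] · [kg] · [kg] · [1/m]
Adding exponents of each base unit: kg: 1, m: 2, s: -2
SI base units of gravitational potential energy: kg·m²/s²

The claimed units kg/(m²·s²) (exponents kg: 1, m: -2, s: -2) do not match the derived units kg·m²/s² (exponents kg: 1, m: 2, s: -2), so the claim is incorrect.

Answer: No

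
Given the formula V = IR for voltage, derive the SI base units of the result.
Units of each symbol in V = IR:
  I (current): A
  R (resistance, in ohms): kg·m²/(s³·A²)

Multiplying the contributions: [A] · [kg·m²/(s³·A²)]
Adding exponents of each base unit: kg: 1, m: 2, s: -3, A: -1
SI base units of voltage: kg·m²/(s³·A)

Answer: kg·m²/(s³·A)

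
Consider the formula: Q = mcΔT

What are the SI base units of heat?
Units of each symbol in Q = mcΔT:
  m (mass): kg
  c (specific heat capacity, in J/(kg·K)): m²/(s²·K)
  ΔT (temperature change): K

Multiplying the contributions: [kg] · [m²/(s²·K)] · [K]
Adding exponents of each base unit: kg: 1, m: 2, s: -2
SI base units of heat: kg·m²/s²

Answer: kg·m²/s²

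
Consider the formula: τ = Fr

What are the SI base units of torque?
Units of each symbol in τ = Fr:
  F (force): kg·m/s²
  r (lever arm): m

Multiplying the contributions: [kg·m/s²] · [m]
Adding exponents of each base unit: kg: 1, m: 2, s: -2
SI base units of torque: kg·m²/s²

Answer: kg·m²/s²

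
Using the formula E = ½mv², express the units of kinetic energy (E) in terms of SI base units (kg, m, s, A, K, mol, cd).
Units of each symbol in E = ½mv²:
  m (mass): kg
  v (speed): m/s  → to the power 2, contributes m²/s²
  The factor ½ is dimensionless.

Multiplying the contributions: [kg] · [m²/s²]
Adding exponents of each base unit: kg: 1, m: 2, s: -2
SI base units of kinetic energy: kg·m²/s²

Answer: kg·m²/s²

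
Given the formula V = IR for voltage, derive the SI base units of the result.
Units of each symbol in V = IR:
  I (current): A
  R (resistance, in ohms): kg·m²/(s³·A²)

Multiplying the contributions: [A] · [kg·m²/(s³·A²)]
Adding exponents of each base unit: kg: 1, m: 2, s: -3, A: -1
SI base units of voltage: kg·m²/(s³·A)

Answer: kg·m²/(s³·A)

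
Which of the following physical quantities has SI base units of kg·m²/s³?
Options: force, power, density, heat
Checking the SI base units of each option:
  force (F = ma): kg·m/s²  ✗
  power (P = W/t): kg·m²/s³  ✓ matches
  density (ρ = m/V): kg/m³  ✗
  heat (Q = mcΔT): kg·m²/s²  ✗

Only power has units kg·m²/s³.

Answer: power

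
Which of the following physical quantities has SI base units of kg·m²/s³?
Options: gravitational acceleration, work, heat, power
Checking the SI base units of each option:
  gravitational acceleration (g = GM/r²): m/s²  ✗
  work (W = Fd): kg·m²/s²  ✗
  heat (Q = mcΔT): kg·m²/s²  ✗
  power (P = W/t): kg·m²/s³  ✓ matches

Only power has units kg·m²/s³.

Answer: power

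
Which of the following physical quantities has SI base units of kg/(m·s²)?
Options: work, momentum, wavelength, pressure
Checking the SI base units of each option:
  work (W = Fd): kg·m²/s²  ✗
  momentum (p = mv): kg·m/s  ✗
  wavelength (λ = v/f): m  ✗
  pressure (P = F/A): kg/(m·s²)  ✓ matches

Only pressure has units kg/(m·s²).

Answer: pressure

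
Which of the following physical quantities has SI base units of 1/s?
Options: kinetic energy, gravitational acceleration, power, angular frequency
Checking the SI base units of each option:
  kinetic energy (E = ½mv²): kg·m²/s²  ✗
  gravitational acceleration (g = GM/r²): m/s²  ✗
  power (P = W/t): kg·m²/s³  ✗
  angular frequency (ω = 2πf): 1/s  ✓ matches

Only angular frequency has units 1/s.

Answer: angular frequency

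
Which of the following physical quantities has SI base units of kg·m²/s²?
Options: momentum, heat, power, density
Checking the SI base units of each option:
  momentum (p = mv): kg·m/s  ✗
  heat (Q = mcΔT): kg·m²/s²  ✓ matches
  power (P = W/t): kg·m²/s³  ✗
  density (ρ = m/V): kg/m³  ✗

Only heat has units kg·m²/s².

Answer: heat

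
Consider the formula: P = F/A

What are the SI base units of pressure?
Units of each symbol in P = F/A:
  F (force): kg·m/s²
  A (area): m²  → in the denominator, contributes 1/m²

Multiplying the contributions: [kg·m/s²] · [1/m²]
Adding exponents of each base unit: kg: 1, m: -1, s: -2
SI base units of pressure: kg/(m·s²)

Answer: kg/(m·s²)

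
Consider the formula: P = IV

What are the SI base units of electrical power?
Units of each symbol in P = IV:
  I (current): A
  V (voltage, in volts): kg·m²/(s³·A)

Multiplying the contributions: [A] · [kg·m²/(s³·A)]
Adding exponents of each base unit: kg: 1, m: 2, s: -3
SI base units of electrical power: kg·m²/s³

Answer: kg·m²/s³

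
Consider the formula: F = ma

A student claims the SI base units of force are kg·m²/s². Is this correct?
Units of each symbol in F = ma:
  m (mass): kg
  a (acceleration): m/s²

Multiplying the contributions: [kg] · [m/s²]
Adding exponents of each base unit: kg: 1, m: 1, s: -2
SI base units of force: kg·m/s²

The claimed units kg·m²/s² (exponents kg: 1, m: 2, s: -2) do not match the derived units kg·m/s² (exponents kg: 1, m: 1, s: -2), so the claim is incorrect.

Answer: No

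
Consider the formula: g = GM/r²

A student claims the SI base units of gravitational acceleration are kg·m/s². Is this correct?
Units of each symbol in g = GM/r²:
  G (gravitational constant): m³/(kg·s²)
  M (mass): kg
  r (distance): m  → to the power 2 in the denominator, contributes 1/m²

Multiplying the contributions: [m³/(kg·s²)] · [kg] · [1/m²]
Adding exponents of each base unit: m: 1, s: -2
SI base units of gravitational acceleration: m/s²

The claimed units kg·m/s² (exponents kg: 1, m: 1, s: -2) do not match the derived units m/s² (exponents m: 1, s: -2), so the claim is incorrect.

Answer: No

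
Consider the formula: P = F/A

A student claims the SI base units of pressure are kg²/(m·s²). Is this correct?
Units of each symbol in P = F/A:
  F (force): kg·m/s²
  A (area): m²  → in the denominator, contributes 1/m²

Multiplying the contributions: [kg·m/s²] · [1/m²]
Adding exponents of each base unit: kg: 1, m: -1, s: -2
SI base units of pressure: kg/(m·s²)

The claimed units kg²/(m·s²) (exponents kg: 2, m: -1, s: -2) do not match the derived units kg/(m·s²) (exponents kg: 1, m: -1, s: -2), so the claim is incorrect.

Answer: No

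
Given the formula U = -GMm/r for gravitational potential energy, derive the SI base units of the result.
Units of each symbol in U = -GMm/r:
  G (gravitational constant): m³/(kg·s²)
  M (mass): kg
  m (mass): kg
  r (distance): m  → in the denominator, contributes 1/m
  The minus sign does not affect the units.

Multiplying the contributions: [m³/(kg·s²)] · [kg] · [kg] · [1/m]
Adding exponents of each base unit: kg: 1, m: 2, s: -2
SI base units of gravitational potential energy: kg·m²/s²

Answer: kg·m²/s²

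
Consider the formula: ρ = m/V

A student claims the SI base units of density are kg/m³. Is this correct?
Units of each symbol in ρ = m/V:
  m (mass): kg
  V (volume): m³  → in the denominator, contributes 1/m³

Multiplying the contributions: [kg] · [1/m³]
Adding exponents of each base unit: kg: 1, m: -3
SI base units of density: kg/m³

The claimed units kg/m³ match the derived units, so the claim is correct.

Answer: Yes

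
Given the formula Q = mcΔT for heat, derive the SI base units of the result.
Units of each symbol in Q = mcΔT:
  m (mass): kg
  c (specific heat capacity, in J/(kg·K)): m²/(s²·K)
  ΔT (temperature change): K

Multiplying the contributions: [kg] · [m²/(s²·K)] · [K]
Adding exponents of each base unit: kg: 1, m: 2, s: -2
SI base units of heat: kg·m²/s²

Answer: kg·m²/s²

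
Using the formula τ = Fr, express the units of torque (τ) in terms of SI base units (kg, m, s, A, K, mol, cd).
Units of each symbol in τ = Fr:
  F (force): kg·m/s²
  r (lever arm): m

Multiplying the contributions: [kg·m/s²] · [m]
Adding exponents of each base unit: kg: 1, m: 2, s: -2
SI base units of torque: kg·m²/s²

Answer: kg·m²/s²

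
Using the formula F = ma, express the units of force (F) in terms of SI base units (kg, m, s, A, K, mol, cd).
Units of each symbol in F = ma:
  m (mass): kg
  a (acceleration): m/s²

Multiplying the contributions: [kg] · [m/s²]
Adding exponents of each base unit: kg: 1, m: 1, s: -2
SI base units of force: kg·m/s²

Answer: kg·m/s²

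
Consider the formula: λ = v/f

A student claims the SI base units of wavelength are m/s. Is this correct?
Units of each symbol in λ = v/f:
  v (wave speed): m/s
  f (frequency): 1/s  → in the denominator, contributes s

Multiplying the contributions: [m/s] · [s]
Adding exponents of each base unit: m: 1
SI base units of wavelength: m

The claimed units m/s (exponents m: 1, s: -1) do not match the derived units m (exponents m: 1), so the claim is incorrect.

Answer: No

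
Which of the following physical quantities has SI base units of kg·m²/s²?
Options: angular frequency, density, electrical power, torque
Checking the SI base units of each option:
  angular frequency (ω = 2πf): 1/s  ✗
  density (ρ = m/V): kg/m³  ✗
  electrical power (P = IV): kg·m²/s³  ✗
  torque (τ = Fr): kg·m²/s²  ✓ matches

Only torque has units kg·m²/s².

Answer: torque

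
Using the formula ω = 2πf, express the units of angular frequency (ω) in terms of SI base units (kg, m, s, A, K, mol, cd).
Units of each symbol in ω = 2πf:
  f (frequency): 1/s
  The factor 2π is dimensionless.

Multiplying the contributions: [1/s]
Adding exponents of each base unit: s: -1
SI base units of angular frequency: 1/s

Answer: 1/s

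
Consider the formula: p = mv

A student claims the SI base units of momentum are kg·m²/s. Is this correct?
Units of each symbol in p = mv:
  m (mass): kg
  v (velocity): m/s

Multiplying the contributions: [kg] · [m/s]
Adding exponents of each base unit: kg: 1, m: 1, s: -1
SI base units of momentum: kg·m/s

The claimed units kg·m²/s (exponents kg: 1, m: 2, s: -1) do not match the derived units kg·m/s (exponents kg: 1, m: 1, s: -1), so the claim is incorrect.

Answer: No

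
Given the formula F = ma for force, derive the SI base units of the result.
Units of each symbol in F = ma:
  m (mass): kg
  a (acceleration): m/s²

Multiplying the contributions: [kg] · [m/s²]
Adding exponents of each base unit: kg: 1, m: 1, s: -2
SI base units of force: kg·m/s²

Answer: kg·m/s²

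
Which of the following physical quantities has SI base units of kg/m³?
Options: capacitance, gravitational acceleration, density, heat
Checking the SI base units of each option:
  capacitance (C = Q/V): s⁴·A²/(kg·m²)  ✗
  gravitational acceleration (g = GM/r²): m/s²  ✗
  density (ρ = m/V): kg/m³  ✓ matches
  heat (Q = mcΔT): kg·m²/s²  ✗

Only density has units kg/m³.

Answer: density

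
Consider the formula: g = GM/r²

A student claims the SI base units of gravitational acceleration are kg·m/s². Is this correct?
Units of each symbol in g = GM/r²:
  G (gravitational constant): m³/(kg·s²)
  M (mass): kg
  r (distance): m  → to the power 2 in the denominator, contributes 1/m²

Multiplying the contributions: [m³/(kg·s²)] · [kg] · [1/m²]
Adding exponents of each base unit: m: 1, s: -2
SI base units of gravitational acceleration: m/s²

The claimed units kg·m/s² (exponents kg: 1, m: 1, s: -2) do not match the derived units m/s² (exponents m: 1, s: -2), so the claim is incorrect.

Answer: No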